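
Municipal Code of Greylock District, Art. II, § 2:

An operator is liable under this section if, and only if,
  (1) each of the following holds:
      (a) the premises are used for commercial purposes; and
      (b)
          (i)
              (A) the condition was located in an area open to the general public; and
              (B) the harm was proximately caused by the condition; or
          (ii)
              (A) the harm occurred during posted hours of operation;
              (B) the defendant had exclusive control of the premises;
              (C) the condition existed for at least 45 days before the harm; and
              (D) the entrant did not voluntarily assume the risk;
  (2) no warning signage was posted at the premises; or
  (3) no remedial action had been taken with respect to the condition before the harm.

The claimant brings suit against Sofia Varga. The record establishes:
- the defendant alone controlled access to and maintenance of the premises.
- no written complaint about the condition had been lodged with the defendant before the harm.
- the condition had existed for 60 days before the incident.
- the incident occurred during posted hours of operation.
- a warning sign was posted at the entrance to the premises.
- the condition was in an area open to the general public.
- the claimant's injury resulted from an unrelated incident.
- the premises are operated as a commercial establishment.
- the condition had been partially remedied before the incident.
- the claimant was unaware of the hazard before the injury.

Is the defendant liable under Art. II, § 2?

(a) commercial use — satisfied.
(A) public area — met.
(B) proximate cause — not met.
(i): T AND F → false.
(A) during posted hours — met.
(B) exclusive control — satisfied.
(C) condition ≥45 days old — met.
(D) no assumed risk — satisfied.
(ii) = T AND T AND T AND T = true.
So (b) is satisfied (F OR T).
(1): T AND T → true.
(2) no signage posted — fails.
(3) no remedial action — not met.
So Overall is satisfied (T OR F OR F).

Yes — liable.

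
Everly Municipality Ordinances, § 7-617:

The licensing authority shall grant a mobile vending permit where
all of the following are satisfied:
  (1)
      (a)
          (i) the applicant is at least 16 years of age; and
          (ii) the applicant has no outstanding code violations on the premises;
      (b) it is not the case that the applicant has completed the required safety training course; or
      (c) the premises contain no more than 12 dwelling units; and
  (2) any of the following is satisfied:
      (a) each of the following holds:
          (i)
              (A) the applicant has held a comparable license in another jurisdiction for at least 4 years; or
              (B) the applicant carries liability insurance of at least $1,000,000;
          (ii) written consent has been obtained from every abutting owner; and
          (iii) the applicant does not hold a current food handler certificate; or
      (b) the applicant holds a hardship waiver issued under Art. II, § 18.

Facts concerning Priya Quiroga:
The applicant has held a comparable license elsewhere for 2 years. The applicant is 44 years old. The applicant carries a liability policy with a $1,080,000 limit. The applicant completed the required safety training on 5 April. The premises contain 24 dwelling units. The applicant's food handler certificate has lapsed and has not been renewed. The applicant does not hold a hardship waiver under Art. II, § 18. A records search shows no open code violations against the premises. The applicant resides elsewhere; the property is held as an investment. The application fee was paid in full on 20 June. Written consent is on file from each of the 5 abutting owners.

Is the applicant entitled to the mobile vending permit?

Yes — granted.

(i) age ≥ 16 — met.
(ii) no code violations — satisfied.
(a): T AND T → true.
(b) not (safety training) — not satisfied.
(c) ≤ 12 units — fails.
So (1) is satisfied (T OR F OR F).
(A) prior license ≥ 4 yr — not satisfied.
(B) insurance ≥ $1,000,000 — met.
(i): F OR T → true.
(ii) all abutters consent — satisfied.
(iii) not (food handler cert.) — holds.
(a): T AND T AND T → true.
(b) hardship waiver — not met.
(2) = T OR F = true.
Overall = T AND T = true.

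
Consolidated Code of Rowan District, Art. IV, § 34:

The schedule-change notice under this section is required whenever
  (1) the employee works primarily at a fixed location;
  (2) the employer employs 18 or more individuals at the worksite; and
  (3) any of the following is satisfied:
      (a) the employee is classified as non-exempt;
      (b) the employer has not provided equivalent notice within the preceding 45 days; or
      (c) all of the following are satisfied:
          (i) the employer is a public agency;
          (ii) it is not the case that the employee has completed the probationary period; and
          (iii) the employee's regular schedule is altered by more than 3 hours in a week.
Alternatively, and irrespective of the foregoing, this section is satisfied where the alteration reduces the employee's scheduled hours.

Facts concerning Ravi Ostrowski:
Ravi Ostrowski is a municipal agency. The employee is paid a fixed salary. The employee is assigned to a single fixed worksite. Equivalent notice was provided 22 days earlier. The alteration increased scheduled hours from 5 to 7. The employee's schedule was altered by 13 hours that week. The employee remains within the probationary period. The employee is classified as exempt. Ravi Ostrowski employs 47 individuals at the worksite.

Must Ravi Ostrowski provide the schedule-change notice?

Yes — required.

(1) fixed location — holds.
(2) ≥ 18 at site — met.
(a) non-exempt — not satisfied.
(b) no recent notice — not satisfied.
(i) public agency — met.
(ii) not (past probation) — holds.
(iii) schedule shift > 3h — met.
(c): T AND T AND T → true.
(3) = F OR F OR T = true.
Overall = T AND T AND T = true.
Exception (hours reduced) — not satisfied.
Result: main true OR exception false → true.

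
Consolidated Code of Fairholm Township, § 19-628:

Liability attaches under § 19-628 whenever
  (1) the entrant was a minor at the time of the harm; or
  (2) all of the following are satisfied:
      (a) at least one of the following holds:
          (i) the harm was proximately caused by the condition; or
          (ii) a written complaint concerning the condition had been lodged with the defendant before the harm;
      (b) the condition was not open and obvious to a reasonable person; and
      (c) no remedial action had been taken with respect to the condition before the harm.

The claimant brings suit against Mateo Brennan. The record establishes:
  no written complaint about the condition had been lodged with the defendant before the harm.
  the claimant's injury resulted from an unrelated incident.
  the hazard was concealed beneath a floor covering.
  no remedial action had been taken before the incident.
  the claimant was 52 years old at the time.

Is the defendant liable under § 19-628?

(1) entrant a minor — not satisfied.
(i) proximate cause — fails.
(ii) complaint lodged — not satisfied.
So (a) is not satisfied (F OR F).
(b) not open/obvious — met.
(c) no remedial action — met.
So (2) is not satisfied (F AND T AND T).
Overall: F OR F → false.

No — not liable.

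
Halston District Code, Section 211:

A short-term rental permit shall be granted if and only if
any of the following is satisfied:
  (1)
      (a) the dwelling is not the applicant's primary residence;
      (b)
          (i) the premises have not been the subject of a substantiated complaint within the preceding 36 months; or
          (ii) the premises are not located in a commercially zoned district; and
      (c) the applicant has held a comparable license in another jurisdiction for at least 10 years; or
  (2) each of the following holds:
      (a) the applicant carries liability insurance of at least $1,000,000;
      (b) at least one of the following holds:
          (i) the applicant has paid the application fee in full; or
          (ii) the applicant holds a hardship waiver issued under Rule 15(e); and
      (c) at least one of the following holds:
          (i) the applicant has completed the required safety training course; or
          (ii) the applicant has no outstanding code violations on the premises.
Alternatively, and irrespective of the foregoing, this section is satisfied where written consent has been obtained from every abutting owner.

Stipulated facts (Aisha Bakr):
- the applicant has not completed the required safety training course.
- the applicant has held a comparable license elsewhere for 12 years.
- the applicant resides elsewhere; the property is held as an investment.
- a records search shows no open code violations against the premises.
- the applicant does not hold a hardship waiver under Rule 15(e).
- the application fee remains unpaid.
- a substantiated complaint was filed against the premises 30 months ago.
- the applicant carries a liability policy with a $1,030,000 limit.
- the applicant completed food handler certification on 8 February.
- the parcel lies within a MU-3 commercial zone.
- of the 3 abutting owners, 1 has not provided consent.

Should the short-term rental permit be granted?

(a) not (primary residence) — holds.
(i) no complaint in 36 mo. — not satisfied.
(ii) not (commercially zoned) — not satisfied.
(b): F OR F → false.
(c) prior license ≥ 10 yr — satisfied.
So (1) is not satisfied (T AND F AND T).
(a) insurance ≥ $1,000,000 — met.
(i) fee paid — not satisfied.
(ii) hardship waiver — fails.
So (b) is not satisfied (F OR F).
(i) safety training — fails.
(ii) no code violations — holds.
(c) = F OR T = true.
(2): T AND F AND T → false.
So Overall is not satisfied (F OR F).
Exception (all abutters consent) — not satisfied.
Result: main false OR exception false → false.

No — denied.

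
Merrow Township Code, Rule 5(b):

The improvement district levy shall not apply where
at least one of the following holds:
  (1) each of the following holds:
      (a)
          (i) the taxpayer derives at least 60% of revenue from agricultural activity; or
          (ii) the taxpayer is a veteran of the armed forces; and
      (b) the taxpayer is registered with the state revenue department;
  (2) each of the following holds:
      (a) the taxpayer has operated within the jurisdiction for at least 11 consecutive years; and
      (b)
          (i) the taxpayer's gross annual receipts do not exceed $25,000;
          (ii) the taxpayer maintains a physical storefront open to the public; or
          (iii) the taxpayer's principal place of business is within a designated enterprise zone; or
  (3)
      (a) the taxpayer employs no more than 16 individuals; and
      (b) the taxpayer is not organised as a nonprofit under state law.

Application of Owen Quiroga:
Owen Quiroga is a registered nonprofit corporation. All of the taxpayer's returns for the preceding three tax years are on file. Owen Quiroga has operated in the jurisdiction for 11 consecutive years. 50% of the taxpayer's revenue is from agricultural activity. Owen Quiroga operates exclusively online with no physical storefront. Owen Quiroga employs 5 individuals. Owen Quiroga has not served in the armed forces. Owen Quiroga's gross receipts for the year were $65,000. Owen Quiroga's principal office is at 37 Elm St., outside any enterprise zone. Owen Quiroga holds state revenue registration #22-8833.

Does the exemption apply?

No — not exempt.

(i) ≥60% agricultural — not met.
(ii) veteran — not satisfied.
So (a) is not satisfied (F OR F).
(b) state-registered — holds.
(1) = F AND T = false.
(a) ≥ 11 yrs in jurisdiction — holds.
(i) receipts ≤ $25,000 — not satisfied.
(ii) has storefront — not satisfied.
(iii) in enterprise zone — fails.
(b): F OR F OR F → false.
So (2) is not satisfied (T AND F).
(a) ≤ 16 employees — satisfied.
(b) not (nonprofit) — not met.
(3): T AND F → false.
Overall = F OR F OR F = false.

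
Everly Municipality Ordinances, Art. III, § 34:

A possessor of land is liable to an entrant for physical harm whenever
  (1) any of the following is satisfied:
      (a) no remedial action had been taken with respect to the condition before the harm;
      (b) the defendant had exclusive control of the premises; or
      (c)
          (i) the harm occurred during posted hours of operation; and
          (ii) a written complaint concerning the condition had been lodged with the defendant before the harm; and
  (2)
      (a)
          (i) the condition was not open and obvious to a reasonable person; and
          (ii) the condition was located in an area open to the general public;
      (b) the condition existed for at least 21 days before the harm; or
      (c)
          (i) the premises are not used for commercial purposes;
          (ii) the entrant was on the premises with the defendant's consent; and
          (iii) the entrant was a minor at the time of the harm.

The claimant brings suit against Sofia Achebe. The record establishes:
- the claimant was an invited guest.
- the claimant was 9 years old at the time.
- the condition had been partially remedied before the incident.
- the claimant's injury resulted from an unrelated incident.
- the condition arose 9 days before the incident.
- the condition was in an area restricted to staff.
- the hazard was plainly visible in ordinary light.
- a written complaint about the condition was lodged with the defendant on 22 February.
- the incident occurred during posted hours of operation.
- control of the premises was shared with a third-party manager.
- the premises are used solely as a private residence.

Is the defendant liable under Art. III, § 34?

Yes — liable.

(a) no remedial action — fails.
(b) exclusive control — fails.
(i) during posted hours — holds.
(ii) complaint lodged — holds.
(c): T AND T → true.
(1) = F OR F OR T = true.
(i) not open/obvious — fails.
(ii) public area — fails.
So (a) is not satisfied (F AND F).
(b) condition ≥21 days old — fails.
(i) not (commercial use) — satisfied.
(ii) consent to enter — met.
(iii) entrant a minor — satisfied.
(c): T AND T AND T → true.
(2): F OR F OR T → true.
Overall = T AND T = true.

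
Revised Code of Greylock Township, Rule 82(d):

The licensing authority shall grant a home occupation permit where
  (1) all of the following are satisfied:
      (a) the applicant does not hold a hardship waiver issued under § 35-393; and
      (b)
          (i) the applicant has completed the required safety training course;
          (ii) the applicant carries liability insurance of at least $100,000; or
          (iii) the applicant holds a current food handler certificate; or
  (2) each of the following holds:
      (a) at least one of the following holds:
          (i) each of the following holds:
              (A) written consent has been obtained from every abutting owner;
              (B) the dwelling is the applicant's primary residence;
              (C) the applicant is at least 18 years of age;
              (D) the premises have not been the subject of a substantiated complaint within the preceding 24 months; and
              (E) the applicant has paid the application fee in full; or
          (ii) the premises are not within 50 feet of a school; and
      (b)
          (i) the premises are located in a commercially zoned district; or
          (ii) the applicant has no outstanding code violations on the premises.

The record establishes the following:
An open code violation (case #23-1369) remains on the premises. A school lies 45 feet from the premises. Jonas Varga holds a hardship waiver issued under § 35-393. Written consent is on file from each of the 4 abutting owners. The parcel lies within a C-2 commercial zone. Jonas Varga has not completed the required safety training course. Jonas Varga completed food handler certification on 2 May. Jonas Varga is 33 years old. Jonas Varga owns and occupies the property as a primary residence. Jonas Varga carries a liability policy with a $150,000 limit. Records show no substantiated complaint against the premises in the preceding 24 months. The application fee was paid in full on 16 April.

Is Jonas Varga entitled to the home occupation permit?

(a) not (hardship waiver) — fails.
(i) safety training — not met.
(ii) insurance ≥ $100,000 — satisfied.
(iii) food handler cert. — met.
So (b) is satisfied (F OR T OR T).
(1): F AND T → false.
(A) all abutters consent — holds.
(B) primary residence — met.
(C) age ≥ 18 — holds.
(D) no complaint in 24 mo. — met.
(E) fee paid — satisfied.
(i): T AND T AND T AND T AND T → true.
(ii) ≥50 ft from school — not satisfied.
(a) = T OR F = true.
(i) commercially zoned — satisfied.
(ii) no code violations — fails.
So (b) is satisfied (T OR F).
(2) = T AND T = true.
So Overall is satisfied (F OR T).

Yes — granted.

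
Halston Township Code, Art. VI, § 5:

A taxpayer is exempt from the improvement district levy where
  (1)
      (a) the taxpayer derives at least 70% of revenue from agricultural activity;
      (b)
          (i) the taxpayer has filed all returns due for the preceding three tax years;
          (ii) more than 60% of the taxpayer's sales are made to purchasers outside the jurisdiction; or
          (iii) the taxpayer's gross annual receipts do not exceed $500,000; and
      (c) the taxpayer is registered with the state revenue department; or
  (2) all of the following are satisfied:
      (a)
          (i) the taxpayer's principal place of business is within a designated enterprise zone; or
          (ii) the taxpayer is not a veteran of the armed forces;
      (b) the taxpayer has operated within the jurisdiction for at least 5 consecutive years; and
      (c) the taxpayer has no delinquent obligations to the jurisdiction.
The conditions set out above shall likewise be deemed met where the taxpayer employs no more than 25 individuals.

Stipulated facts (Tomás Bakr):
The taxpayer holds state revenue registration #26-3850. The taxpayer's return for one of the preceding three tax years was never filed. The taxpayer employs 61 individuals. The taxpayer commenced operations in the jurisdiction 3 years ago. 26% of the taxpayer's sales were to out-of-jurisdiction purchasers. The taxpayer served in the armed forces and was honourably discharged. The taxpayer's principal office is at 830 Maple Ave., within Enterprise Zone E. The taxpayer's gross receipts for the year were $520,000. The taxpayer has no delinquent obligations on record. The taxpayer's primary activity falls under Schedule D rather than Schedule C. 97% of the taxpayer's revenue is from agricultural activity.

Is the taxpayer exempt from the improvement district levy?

No — not exempt.

(a) ≥70% agricultural — met.
(i) returns current — fails.
(ii) >60% out-of-jur. sales — fails.
(iii) receipts ≤ $500,000 — not satisfied.
So (b) is not satisfied (F OR F OR F).
(c) state-registered — satisfied.
(1) = T AND F AND T = false.
(i) in enterprise zone — met.
(ii) not (veteran) — fails.
(a): T OR F → true.
(b) ≥ 5 yrs in jurisdiction — not met.
(c) no delinquency — satisfied.
So (2) is not satisfied (T AND F AND T).
So Overall is not satisfied (F OR F).
Exception (≤ 25 employees) — not satisfied.
Result: main false OR exception false → false.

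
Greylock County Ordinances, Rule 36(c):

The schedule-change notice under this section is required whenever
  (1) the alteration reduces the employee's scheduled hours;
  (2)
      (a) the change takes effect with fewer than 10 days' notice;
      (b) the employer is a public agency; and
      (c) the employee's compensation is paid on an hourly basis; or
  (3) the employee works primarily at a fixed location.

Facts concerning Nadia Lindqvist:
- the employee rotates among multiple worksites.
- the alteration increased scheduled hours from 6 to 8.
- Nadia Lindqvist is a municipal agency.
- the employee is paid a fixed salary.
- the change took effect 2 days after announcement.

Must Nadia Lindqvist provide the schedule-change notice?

No — not required.

(1) hours reduced — not met.
(a) < 10 days' notice — satisfied.
(b) public agency — met.
(c) hourly-paid — not met.
(2) = T AND T AND F = false.
(3) fixed location — fails.
Overall: F OR F OR F → false.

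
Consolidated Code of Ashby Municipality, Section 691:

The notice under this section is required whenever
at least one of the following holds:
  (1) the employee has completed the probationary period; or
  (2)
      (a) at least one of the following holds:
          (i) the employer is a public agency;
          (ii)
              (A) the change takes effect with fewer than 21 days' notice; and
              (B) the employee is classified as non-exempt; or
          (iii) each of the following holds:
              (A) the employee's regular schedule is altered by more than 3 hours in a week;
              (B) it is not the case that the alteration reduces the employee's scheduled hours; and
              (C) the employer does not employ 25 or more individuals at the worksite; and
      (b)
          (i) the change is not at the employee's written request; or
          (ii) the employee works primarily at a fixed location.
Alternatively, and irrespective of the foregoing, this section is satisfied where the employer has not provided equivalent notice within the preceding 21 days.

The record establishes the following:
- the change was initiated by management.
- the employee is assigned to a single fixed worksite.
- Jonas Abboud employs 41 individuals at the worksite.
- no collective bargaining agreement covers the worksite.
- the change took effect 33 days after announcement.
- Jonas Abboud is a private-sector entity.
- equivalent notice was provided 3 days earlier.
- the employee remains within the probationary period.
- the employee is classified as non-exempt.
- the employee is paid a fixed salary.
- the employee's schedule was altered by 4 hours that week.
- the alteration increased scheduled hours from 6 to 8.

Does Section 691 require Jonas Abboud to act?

No — not required.

(1) past probation — not met.
(i) public agency — fails.
(A) < 21 days' notice — fails.
(B) non-exempt — satisfied.
(ii) = F AND T = false.
(A) schedule shift > 3h — satisfied.
(B) not (hours reduced) — met.
(C) not (≥ 25 at site) — fails.
(iii): T AND T AND F → false.
(a): F OR F OR F → false.
(i) not employee-requested — met.
(ii) fixed location — satisfied.
(b) = T OR T = true.
(2) = F AND T = false.
So Overall is not satisfied (F OR F).
Exception (no recent notice) — not satisfied.
Result: main false OR exception false → false.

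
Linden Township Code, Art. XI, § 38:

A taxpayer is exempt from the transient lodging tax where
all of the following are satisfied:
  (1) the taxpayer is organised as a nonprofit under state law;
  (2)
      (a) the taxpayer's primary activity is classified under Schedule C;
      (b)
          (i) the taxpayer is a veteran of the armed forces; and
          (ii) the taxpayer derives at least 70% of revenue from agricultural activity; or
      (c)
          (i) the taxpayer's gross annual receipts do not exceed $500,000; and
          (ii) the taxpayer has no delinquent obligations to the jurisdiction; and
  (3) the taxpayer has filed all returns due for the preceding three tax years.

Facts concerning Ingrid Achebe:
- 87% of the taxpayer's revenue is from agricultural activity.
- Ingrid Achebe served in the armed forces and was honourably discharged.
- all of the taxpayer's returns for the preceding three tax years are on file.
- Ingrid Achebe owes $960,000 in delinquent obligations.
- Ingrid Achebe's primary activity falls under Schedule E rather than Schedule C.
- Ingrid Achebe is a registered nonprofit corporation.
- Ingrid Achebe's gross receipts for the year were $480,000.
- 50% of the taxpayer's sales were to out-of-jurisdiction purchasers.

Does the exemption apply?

Yes — exempt.

(1) nonprofit — satisfied.
(a) Schedule C activity — fails.
(i) veteran — met.
(ii) ≥70% agricultural — holds.
(b): T AND T → true.
(i) receipts ≤ $500,000 — holds.
(ii) no delinquency — fails.
So (c) is not satisfied (T AND F).
(2) = F OR T OR F = true.
(3) returns current — met.
So Overall is satisfied (T AND T AND T).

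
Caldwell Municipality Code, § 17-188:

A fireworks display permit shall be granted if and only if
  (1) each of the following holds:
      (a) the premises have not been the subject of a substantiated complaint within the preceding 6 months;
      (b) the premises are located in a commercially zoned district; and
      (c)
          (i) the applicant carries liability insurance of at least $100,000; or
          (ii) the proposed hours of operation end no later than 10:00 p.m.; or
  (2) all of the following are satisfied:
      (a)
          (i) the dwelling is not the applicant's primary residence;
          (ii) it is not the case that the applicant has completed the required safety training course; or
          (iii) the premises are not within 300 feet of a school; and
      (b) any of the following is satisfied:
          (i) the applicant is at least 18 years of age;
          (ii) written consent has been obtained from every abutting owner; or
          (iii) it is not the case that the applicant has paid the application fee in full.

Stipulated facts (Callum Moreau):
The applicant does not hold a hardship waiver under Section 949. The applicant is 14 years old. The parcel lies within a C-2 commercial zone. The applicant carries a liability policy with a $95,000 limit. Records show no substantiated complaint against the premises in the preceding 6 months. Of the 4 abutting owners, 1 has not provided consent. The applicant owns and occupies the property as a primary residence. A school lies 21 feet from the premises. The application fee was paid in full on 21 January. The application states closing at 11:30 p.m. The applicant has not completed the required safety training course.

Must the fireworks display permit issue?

(a) no complaint in 6 mo. — satisfied.
(b) commercially zoned — satisfied.
(i) insurance ≥ $100,000 — not met.
(ii) closes by 10 p.m. — fails.
So (c) is not satisfied (F OR F).
(1): T AND T AND F → false.
(i) not (primary residence) — not satisfied.
(ii) not (safety training) — met.
(iii) ≥300 ft from school — not satisfied.
So (a) is satisfied (F OR T OR F).
(i) age ≥ 18 — fails.
(ii) all abutters consent — not met.
(iii) not (fee paid) — fails.
So (b) is not satisfied (F OR F OR F).
So (2) is not satisfied (T AND F).
Overall = F OR F = false.

No — denied.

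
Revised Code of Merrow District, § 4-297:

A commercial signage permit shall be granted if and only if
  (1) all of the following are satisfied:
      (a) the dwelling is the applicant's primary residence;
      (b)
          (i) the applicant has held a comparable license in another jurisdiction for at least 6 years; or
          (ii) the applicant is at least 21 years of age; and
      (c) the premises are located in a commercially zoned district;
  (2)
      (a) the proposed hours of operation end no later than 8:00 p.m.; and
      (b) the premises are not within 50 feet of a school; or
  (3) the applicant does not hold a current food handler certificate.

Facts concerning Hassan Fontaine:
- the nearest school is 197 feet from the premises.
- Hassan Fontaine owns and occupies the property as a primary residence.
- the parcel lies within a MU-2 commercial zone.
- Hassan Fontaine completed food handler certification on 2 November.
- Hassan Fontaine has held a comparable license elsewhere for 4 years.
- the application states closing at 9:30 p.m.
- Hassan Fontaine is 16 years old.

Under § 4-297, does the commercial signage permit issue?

No — denied.

(a) primary residence — met.
(i) prior license ≥ 6 yr — not satisfied.
(ii) age ≥ 21 — not satisfied.
(b) = F OR F = false.
(c) commercially zoned — satisfied.
(1) = T AND F AND T = false.
(a) closes by 8 p.m. — fails.
(b) ≥50 ft from school — satisfied.
(2) = F AND T = false.
(3) not (food handler cert.) — not met.
So Overall is not satisfied (F OR F OR F).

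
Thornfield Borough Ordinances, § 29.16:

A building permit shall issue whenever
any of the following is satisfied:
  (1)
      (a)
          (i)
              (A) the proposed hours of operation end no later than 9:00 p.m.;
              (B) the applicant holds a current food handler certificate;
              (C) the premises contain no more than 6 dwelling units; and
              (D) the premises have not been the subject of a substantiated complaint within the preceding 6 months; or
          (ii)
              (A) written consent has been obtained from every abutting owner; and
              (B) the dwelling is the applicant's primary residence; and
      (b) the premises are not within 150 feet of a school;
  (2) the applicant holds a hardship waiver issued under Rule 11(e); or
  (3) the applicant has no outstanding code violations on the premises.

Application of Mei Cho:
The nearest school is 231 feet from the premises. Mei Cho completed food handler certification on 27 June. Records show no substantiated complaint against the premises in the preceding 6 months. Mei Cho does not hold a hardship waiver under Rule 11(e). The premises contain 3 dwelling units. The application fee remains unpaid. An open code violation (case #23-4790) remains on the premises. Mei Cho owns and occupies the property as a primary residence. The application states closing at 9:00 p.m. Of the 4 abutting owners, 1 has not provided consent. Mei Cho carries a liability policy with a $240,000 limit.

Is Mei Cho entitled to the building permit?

Yes — granted.

(A) closes by 9 p.m. — met.
(B) food handler cert. — met.
(C) ≤ 6 units — satisfied.
(D) no complaint in 6 mo. — holds.
So (i) is satisfied (T AND T AND T AND T).
(A) all abutters consent — not satisfied.
(B) primary residence — met.
So (ii) is not satisfied (F AND T).
(a) = T OR F = true.
(b) ≥150 ft from school — holds.
So (1) is satisfied (T AND T).
(2) hardship waiver — fails.
(3) no code violations — not satisfied.
Overall = T OR F OR F = true.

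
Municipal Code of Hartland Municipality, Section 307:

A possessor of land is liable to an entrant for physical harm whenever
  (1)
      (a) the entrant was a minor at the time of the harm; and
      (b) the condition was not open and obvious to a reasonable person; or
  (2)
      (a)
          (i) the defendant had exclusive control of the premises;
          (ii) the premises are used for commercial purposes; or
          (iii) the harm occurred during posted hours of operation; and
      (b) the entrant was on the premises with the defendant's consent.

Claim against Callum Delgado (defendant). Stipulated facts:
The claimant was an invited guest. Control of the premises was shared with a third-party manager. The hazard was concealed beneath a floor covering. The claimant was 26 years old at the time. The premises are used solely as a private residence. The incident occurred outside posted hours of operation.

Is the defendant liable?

(a) entrant a minor — fails.
(b) not open/obvious — holds.
(1): F AND T → false.
(i) exclusive control — fails.
(ii) commercial use — not satisfied.
(iii) during posted hours — fails.
(a) = F OR F OR F = false.
(b) consent to enter — met.
So (2) is not satisfied (F AND T).
So Overall is not satisfied (F OR F).

No — not liable.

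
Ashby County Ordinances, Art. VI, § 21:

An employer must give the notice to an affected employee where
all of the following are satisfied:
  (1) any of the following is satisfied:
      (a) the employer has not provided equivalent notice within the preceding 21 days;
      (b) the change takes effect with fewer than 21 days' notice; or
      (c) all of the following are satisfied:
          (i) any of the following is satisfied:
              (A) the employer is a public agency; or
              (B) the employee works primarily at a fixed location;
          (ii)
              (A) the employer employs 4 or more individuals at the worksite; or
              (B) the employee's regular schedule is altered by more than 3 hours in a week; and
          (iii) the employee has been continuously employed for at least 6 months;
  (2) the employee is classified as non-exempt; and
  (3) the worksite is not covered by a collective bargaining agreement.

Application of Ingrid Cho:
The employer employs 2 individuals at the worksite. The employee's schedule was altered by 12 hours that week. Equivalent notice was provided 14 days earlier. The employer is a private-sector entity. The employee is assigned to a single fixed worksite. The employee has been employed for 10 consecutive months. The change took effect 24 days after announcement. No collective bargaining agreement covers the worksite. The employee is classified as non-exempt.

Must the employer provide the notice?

(a) no recent notice — not met.
(b) < 21 days' notice — not satisfied.
(A) public agency — not met.
(B) fixed location — holds.
(i) = F OR T = true.
(A) ≥ 4 at site — not met.
(B) schedule shift > 3h — satisfied.
(ii) = F OR T = true.
(iii) tenure ≥ 6 mo. — satisfied.
(c) = T AND T AND T = true.
(1): F OR F OR T → true.
(2) non-exempt — satisfied.
(3) no CBA — met.
So Overall is satisfied (T AND T AND T).

Yes — required.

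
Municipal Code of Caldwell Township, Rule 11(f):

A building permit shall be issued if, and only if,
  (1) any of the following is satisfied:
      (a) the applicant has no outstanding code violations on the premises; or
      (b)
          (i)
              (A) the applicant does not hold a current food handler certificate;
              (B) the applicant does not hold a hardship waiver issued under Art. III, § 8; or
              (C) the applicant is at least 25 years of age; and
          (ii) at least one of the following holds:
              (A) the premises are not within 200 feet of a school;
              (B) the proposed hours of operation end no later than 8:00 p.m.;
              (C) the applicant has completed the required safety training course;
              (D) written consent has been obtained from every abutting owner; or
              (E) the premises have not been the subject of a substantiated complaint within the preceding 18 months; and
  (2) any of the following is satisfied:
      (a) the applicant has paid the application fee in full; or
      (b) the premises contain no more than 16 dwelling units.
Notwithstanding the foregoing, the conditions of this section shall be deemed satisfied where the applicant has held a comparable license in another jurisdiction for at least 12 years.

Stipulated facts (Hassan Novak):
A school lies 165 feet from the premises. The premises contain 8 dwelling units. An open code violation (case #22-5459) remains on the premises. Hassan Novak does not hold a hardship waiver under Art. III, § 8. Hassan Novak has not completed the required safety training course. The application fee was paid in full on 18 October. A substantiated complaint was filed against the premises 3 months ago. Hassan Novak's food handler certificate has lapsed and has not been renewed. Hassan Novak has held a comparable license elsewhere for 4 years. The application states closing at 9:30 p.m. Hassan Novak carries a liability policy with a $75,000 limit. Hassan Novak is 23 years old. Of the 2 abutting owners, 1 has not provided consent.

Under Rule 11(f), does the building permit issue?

(a) no code violations — fails.
(A) not (food handler cert.) — holds.
(B) not (hardship waiver) — satisfied.
(C) age ≥ 25 — fails.
(i) = T OR T OR F = true.
(A) ≥200 ft from school — not satisfied.
(B) closes by 8 p.m. — not satisfied.
(C) safety training — not met.
(D) all abutters consent — not satisfied.
(E) no complaint in 18 mo. — not satisfied.
(ii) = F OR F OR F OR F OR F = false.
(b): T AND F → false.
(1): F OR F → false.
(a) fee paid — met.
(b) ≤ 16 units — met.
So (2) is satisfied (T OR T).
Overall = F AND T = false.
Exception (prior license ≥ 12 yr) — not satisfied.
Result: main false OR exception false → false.

No — denied.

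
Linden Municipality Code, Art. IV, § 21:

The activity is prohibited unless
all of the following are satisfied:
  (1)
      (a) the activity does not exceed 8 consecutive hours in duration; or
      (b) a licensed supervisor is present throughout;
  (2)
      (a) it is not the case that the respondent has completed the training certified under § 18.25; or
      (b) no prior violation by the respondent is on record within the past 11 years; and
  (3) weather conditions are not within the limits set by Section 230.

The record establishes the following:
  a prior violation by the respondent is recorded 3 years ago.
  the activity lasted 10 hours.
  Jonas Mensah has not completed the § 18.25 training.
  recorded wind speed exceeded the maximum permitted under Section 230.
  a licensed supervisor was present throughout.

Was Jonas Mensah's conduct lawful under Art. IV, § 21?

Yes — lawful.

(a) ≤ 8 hrs duration — fails.
(b) supervisor present — met.
So (1) is satisfied (F OR T).
(a) not (training certified) — met.
(b) no prior violation — not met.
(2): T OR F → true.
(3) not (weather ok) — satisfied.
Overall: T AND T AND T → true.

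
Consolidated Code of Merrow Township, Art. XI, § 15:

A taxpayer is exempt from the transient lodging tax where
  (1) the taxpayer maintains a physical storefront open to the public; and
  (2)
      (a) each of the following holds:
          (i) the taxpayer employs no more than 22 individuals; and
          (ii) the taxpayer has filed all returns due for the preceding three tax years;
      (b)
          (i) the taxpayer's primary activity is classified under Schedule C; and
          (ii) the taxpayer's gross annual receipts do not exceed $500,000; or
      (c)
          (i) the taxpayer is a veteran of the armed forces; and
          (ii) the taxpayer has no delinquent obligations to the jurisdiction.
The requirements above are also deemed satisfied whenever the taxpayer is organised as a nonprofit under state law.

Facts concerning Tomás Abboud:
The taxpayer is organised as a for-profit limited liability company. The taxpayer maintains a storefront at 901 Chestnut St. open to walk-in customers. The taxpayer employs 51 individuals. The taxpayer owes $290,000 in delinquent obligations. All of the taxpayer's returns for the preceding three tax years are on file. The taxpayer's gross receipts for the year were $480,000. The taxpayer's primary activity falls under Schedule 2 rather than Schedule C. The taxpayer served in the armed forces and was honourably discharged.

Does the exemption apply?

(1) has storefront — met.
(i) ≤ 22 employees — not satisfied.
(ii) returns current — met.
(a): F AND T → false.
(i) Schedule C activity — fails.
(ii) receipts ≤ $500,000 — met.
(b): F AND T → false.
(i) veteran — satisfied.
(ii) no delinquency — not satisfied.
(c): T AND F → false.
So (2) is not satisfied (F OR F OR F).
Overall = T AND F = false.
Exception (nonprofit) — not satisfied.
Result: main false OR exception false → false.

No — not exempt.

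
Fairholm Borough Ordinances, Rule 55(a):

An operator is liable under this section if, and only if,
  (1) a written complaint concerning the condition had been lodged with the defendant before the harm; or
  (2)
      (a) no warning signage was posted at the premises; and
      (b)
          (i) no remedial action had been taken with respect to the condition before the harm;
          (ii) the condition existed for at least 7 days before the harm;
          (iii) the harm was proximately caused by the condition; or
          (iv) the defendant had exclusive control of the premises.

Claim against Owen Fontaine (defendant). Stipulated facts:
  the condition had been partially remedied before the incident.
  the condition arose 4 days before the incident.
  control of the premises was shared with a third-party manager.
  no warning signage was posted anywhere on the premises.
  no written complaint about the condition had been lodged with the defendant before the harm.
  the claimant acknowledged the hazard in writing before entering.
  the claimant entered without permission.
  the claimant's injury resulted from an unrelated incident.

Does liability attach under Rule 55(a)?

(1) complaint lodged — not met.
(a) no signage posted — met.
(i) no remedial action — not satisfied.
(ii) condition ≥7 days old — not satisfied.
(iii) proximate cause — fails.
(iv) exclusive control — not satisfied.
(b) = F OR F OR F OR F = false.
(2): T AND F → false.
Overall = F OR F = false.

No — not liable.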